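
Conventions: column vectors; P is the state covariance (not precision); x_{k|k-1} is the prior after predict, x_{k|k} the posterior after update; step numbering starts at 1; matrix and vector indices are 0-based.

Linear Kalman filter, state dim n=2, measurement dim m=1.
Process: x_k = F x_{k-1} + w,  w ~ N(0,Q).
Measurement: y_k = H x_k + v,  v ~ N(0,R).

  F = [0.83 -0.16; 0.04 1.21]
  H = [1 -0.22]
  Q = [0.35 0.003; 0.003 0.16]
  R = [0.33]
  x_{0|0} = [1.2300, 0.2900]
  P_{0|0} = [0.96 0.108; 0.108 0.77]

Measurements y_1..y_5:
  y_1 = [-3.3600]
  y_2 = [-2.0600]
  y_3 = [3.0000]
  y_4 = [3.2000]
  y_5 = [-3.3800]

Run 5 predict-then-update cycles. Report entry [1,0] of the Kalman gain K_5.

K[1,0] = -0.9968

step 1: x^-=[0.9745, 0.4001]  P^-=[1.0024 -0.0064; -0.0064 1.2993]  S=[1.3981]  K=[0.7180; -0.2091]  nu=[-4.2465]  x^+=[-2.0743, 1.2879]  P^+=[0.2817 0.2034; 0.2034 1.2382]
step 2: x^-=[-1.9278, 1.4753]  P^-=[0.5217 -0.0244; -0.0244 1.9931]  S=[0.9589]  K=[0.5497; -0.4827]  nu=[0.1923]  x^+=[-1.8220, 1.3825]  P^+=[0.2320 0.2300; 0.2300 1.7696]
step 3: x^-=[-1.7335, 1.5999]  P^-=[0.4940 -0.1023; -0.1023 2.7736]  S=[1.0033]  K=[0.5148; -0.7102]  nu=[5.0855]  x^+=[0.8847, -2.0117]  P^+=[0.2281 0.2645; 0.2645 2.2675]
step 4: x^-=[1.0562, -2.3988]  P^-=[0.4949 -0.1645; -0.1645 3.5059]  S=[1.0670]  K=[0.4978; -0.8770]  nu=[1.6161]  x^+=[1.8606, -3.8161]  P^+=[0.2306 0.3013; 0.3013 2.6852]
step 5: x^-=[2.1549, -4.5431]  P^-=[0.4975 -0.2085; -0.2085 4.1209]  S=[1.1187]  K=[0.4857; -0.9968]  nu=[-6.5344]  x^+=[-1.0191, 1.9701]  P^+=[0.2336 0.3331; 0.3331 3.0094]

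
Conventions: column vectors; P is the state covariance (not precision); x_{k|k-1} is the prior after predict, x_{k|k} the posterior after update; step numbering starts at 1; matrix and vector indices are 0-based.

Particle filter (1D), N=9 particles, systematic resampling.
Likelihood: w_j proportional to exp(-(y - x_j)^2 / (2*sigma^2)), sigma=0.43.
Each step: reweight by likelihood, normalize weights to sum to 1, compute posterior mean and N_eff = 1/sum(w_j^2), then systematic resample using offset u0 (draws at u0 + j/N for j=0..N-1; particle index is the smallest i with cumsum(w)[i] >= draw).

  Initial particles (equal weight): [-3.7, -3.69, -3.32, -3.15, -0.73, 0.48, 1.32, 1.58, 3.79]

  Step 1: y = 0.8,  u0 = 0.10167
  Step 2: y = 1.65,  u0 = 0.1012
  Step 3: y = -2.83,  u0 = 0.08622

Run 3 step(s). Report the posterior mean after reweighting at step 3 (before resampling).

step 1: w=[0.0000, 0.0000, 0.0000, 0.0000, 0.0012, 0.5286, 0.3356, 0.1345, 0.0000]  mean=0.9084  Neff=2.4381  idx=[5, 5, 5, 5, 6, 6, 6, 7, 7]
step 2: w=[0.0057, 0.0057, 0.0057, 0.0057, 0.1729, 0.1729, 0.1729, 0.2291, 0.2291]  mean=1.4199  Neff=5.1321  idx=[4, 5, 5, 6, 7, 7, 7, 8, 8]
step 3: w=[0.2492, 0.2492, 0.2492, 0.2492, 0.0006, 0.0006, 0.0006, 0.0006, 0.0006]  mean=1.3208  Neff=4.0243  idx=[0, 0, 1, 1, 2, 2, 3, 3, 3]

post_mean = 1.3208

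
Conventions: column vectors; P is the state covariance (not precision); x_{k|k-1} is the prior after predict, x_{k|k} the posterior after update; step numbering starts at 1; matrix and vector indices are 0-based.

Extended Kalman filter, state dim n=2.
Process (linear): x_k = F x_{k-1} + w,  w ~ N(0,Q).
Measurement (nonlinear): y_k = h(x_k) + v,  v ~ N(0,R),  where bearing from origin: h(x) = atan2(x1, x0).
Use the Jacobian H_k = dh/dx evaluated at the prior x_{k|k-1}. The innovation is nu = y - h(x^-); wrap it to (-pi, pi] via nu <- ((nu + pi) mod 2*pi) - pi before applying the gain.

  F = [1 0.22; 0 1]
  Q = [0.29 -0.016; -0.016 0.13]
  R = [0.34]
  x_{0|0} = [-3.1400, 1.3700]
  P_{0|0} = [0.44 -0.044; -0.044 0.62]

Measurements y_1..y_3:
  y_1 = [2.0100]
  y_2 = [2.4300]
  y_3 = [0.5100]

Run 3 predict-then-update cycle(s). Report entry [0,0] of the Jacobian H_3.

H_jac[0,0] = -0.2719

step 1: x^-=[-2.8386, 1.3700]  P^-=[0.7406 0.0764; 0.0764 0.7500]  H_jac=[-0.1379 -0.2857]  S=[0.4213]  K=[-0.2942; -0.5336]  nu=[-0.6819]  x^+=[-2.6380, 1.7339]  P^+=[0.7042 0.0102; 0.0102 0.6300]
step 2: x^-=[-2.2565, 1.7339]  P^-=[1.0292 0.1329; 0.1329 0.7600]  H_jac=[-0.2141 -0.2786]  S=[0.4620]  K=[-0.5570; -0.5199]  nu=[-0.0564]  x^+=[-2.2251, 1.7632]  P^+=[0.8858 -0.0010; -0.0010 0.6351]
step 3: x^-=[-1.8372, 1.7632]  P^-=[1.2061 0.1228; 0.1228 0.7651]  H_jac=[-0.2719 -0.2833]  S=[0.5095]  K=[-0.7120; -0.4910]  nu=[-1.8667]  x^+=[-0.5081, 2.6798]  P^+=[0.9479 -0.0553; -0.0553 0.6423]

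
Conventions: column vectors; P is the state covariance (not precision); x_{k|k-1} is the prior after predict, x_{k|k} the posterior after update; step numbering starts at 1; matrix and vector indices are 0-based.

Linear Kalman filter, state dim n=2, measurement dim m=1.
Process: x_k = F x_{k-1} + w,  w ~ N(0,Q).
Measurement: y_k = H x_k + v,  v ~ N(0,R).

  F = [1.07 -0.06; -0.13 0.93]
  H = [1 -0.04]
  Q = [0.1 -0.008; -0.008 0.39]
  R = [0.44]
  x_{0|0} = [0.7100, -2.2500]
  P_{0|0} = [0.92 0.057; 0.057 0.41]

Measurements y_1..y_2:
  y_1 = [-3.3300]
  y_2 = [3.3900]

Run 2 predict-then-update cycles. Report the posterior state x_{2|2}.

x_post = [0.6124, -2.2764]

step 1: x^-=[0.8947, -2.1848]  P^-=[1.1475 -0.1017; -0.1017 0.7464]  S=[1.5968]  K=[0.7212; -0.0824]  nu=[-4.3121]  x^+=[-2.2150, -1.8296]  P^+=[0.3170 -0.0068; -0.0068 0.7355]
step 2: x^-=[-2.2603, -1.4136]  P^-=[0.4665 -0.1000; -0.1000 1.0332]  S=[0.9161]  K=[0.5136; -0.1542]  nu=[5.5937]  x^+=[0.6124, -2.2764]  P^+=[0.2249 -0.0274; -0.0274 1.0114]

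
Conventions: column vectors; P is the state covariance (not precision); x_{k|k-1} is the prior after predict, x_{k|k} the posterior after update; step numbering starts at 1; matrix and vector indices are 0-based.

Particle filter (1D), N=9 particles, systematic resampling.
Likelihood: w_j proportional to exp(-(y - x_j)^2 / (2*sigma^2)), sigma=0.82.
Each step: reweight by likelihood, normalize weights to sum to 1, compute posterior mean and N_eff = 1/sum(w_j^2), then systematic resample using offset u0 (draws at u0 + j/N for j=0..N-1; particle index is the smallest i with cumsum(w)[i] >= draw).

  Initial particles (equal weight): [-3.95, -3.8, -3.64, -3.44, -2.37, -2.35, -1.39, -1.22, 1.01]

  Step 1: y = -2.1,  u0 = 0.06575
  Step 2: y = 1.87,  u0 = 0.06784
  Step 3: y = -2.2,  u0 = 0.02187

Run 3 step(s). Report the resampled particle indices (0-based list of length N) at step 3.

step 1: w=[0.0208, 0.0308, 0.0453, 0.0696, 0.2505, 0.2524, 0.1818, 0.1487, 0.0002]  mean=-2.2241  Neff=5.2669  idx=[2, 4, 4, 4, 5, 5, 6, 6, 7]
step 2: w=[0.0000, 0.0010, 0.0010, 0.0010, 0.0011, 0.0011, 0.2351, 0.2351, 0.5246]  mean=-1.3059  Neff=2.5924  idx=[6, 6, 7, 7, 8, 8, 8, 8, 8]
step 3: w=[0.1252, 0.1252, 0.1252, 0.1252, 0.0998, 0.0998, 0.0998, 0.0998, 0.0998]  mean=-1.3051  Neff=8.8858  idx=[0, 1, 1, 2, 3, 4, 5, 6, 8]

resampled_idx = [0, 1, 1, 2, 3, 4, 5, 6, 8]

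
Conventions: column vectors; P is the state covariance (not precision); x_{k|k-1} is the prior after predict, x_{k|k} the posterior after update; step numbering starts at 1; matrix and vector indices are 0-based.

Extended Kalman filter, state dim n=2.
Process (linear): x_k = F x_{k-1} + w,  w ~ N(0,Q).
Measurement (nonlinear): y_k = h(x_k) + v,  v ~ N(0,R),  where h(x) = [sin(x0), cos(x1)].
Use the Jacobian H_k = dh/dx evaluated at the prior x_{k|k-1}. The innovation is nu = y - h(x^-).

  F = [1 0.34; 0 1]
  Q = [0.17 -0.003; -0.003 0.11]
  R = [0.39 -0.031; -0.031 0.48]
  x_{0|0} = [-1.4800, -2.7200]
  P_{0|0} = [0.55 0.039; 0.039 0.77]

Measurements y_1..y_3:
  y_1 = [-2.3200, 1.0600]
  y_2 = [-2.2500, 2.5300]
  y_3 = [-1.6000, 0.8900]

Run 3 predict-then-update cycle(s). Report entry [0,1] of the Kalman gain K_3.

step 1: x^-=[-2.4048, -2.7200]  P^-=[0.8355 0.2978; 0.2978 0.8800]  H_jac=[-0.7406 0.0000; 0.0000 0.4092]  S=[0.8483 -0.1213; -0.1213 0.6274]  K=[-0.7216 0.0548; -0.1830 0.5386]  nu=[-1.6481, 1.9724]  x^+=[-1.1074, -1.3560]  P^+=[0.3823 0.1189; 0.1189 0.6457]
step 2: x^-=[-1.5685, -1.3560]  P^-=[0.7078 0.3354; 0.3354 0.7557]  H_jac=[0.0023 0.0000; 0.0000 0.9770]  S=[0.3900 -0.0302; -0.0302 1.2013]  K=[0.0254 0.2734; 0.0497 0.6158]  nu=[-1.2500, 2.3168]  x^+=[-0.9667, 0.0086]  P^+=[0.6181 0.1335; 0.1335 0.3010]
step 3: x^-=[-0.9638, 0.0086]  P^-=[0.9137 0.2329; 0.2329 0.4110]  H_jac=[0.5704 0.0000; 0.0000 -0.0086]  S=[0.6873 -0.0321; -0.0321 0.4800]  K=[0.7605 0.0468; 0.1935 0.0056]  nu=[-0.7786, -0.1100]  x^+=[-1.5611, -0.1427]  P^+=[0.5174 0.1320; 0.1320 0.3853]

K[0,1] = 0.0468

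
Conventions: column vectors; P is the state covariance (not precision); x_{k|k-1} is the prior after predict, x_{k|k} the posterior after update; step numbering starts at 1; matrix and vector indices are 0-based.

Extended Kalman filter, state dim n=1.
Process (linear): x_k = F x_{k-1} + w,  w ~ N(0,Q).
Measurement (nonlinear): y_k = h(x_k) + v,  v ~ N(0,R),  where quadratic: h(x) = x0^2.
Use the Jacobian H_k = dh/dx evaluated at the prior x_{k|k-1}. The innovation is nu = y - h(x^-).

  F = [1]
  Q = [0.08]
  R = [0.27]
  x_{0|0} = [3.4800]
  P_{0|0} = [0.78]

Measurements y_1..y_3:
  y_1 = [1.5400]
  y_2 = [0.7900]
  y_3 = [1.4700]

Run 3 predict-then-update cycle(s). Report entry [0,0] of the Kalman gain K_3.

step 1: x^-=[3.4800]  P^-=[0.8600]  H_jac=[6.9600]  S=[41.9298]  K=[0.1428]  nu=[-10.5704]  x^+=[1.9710]  P^+=[0.0055]
step 2: x^-=[1.9710]  P^-=[0.0855]  H_jac=[3.9421]  S=[1.5993]  K=[0.2108]  nu=[-3.0950]  x^+=[1.3185]  P^+=[0.0144]
step 3: x^-=[1.3185]  P^-=[0.0944]  H_jac=[2.6369]  S=[0.9267]  K=[0.2687]  nu=[-0.2684]  x^+=[1.2464]  P^+=[0.0275]

K[0,0] = 0.2687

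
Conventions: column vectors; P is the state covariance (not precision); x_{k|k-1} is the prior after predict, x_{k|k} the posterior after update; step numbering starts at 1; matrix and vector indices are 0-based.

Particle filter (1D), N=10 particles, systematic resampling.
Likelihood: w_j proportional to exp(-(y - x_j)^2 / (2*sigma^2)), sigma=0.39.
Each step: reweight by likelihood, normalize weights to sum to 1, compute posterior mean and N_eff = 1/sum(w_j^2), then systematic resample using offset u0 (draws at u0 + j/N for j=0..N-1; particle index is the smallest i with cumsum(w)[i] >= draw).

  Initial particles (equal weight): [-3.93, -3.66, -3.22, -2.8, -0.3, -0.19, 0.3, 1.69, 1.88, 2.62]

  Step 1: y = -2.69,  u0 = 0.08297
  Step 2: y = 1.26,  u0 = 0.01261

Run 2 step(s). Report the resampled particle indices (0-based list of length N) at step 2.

step 1: w=[0.0045, 0.0322, 0.2817, 0.6816, 0.0000, 0.0000, 0.0000, 0.0000, 0.0000, 0.0000]  mean=-2.9511  Neff=1.8349  idx=[2, 2, 2, 3, 3, 3, 3, 3, 3, 3]
step 2: w=[0.0000, 0.0000, 0.0000, 0.1429, 0.1429, 0.1429, 0.1429, 0.1429, 0.1429, 0.1429]  mean=-2.8000  Neff=7.0000  idx=[3, 3, 4, 5, 5, 6, 7, 7, 8, 9]

resampled_idx = [3, 3, 4, 5, 5, 6, 7, 7, 8, 9]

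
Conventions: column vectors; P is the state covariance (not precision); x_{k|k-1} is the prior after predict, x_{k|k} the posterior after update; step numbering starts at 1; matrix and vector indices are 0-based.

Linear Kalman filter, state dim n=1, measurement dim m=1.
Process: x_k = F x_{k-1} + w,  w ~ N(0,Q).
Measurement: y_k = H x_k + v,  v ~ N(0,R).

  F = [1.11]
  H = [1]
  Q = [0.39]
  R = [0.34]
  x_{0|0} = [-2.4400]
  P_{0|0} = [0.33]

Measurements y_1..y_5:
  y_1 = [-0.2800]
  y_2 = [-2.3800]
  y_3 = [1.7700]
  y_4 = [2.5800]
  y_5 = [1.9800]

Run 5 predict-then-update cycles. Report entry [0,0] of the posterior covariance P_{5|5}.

P_post[0,0] = 0.2253

step 1: x^-=[-2.7084]  P^-=[0.7966]  S=[1.1366]  K=[0.7009]  nu=[2.4284]  x^+=[-1.0064]  P^+=[0.2383]
step 2: x^-=[-1.1171]  P^-=[0.6836]  S=[1.0236]  K=[0.6678]  nu=[-1.2629]  x^+=[-1.9605]  P^+=[0.2271]
step 3: x^-=[-2.1762]  P^-=[0.6698]  S=[1.0098]  K=[0.6633]  nu=[3.9462]  x^+=[0.4413]  P^+=[0.2255]
step 4: x^-=[0.4898]  P^-=[0.6679]  S=[1.0079]  K=[0.6627]  nu=[2.0902]  x^+=[1.8749]  P^+=[0.2253]
step 5: x^-=[2.0811]  P^-=[0.6676]  S=[1.0076]  K=[0.6626]  nu=[-0.1011]  x^+=[2.0141]  P^+=[0.2253]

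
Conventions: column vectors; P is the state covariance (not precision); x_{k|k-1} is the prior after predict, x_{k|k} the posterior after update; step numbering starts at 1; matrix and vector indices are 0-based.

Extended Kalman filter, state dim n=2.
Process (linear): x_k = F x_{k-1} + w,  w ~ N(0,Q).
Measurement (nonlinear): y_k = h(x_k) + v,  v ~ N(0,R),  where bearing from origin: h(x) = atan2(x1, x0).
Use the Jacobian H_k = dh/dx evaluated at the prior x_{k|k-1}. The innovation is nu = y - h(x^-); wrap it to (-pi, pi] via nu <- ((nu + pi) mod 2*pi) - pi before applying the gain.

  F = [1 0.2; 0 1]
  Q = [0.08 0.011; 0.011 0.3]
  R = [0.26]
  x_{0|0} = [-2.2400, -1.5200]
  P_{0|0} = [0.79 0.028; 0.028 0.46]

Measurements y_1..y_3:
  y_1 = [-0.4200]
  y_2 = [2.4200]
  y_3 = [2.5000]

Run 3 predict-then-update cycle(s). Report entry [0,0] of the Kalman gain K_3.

K[0,0] = 0.1343

step 1: x^-=[-2.5440, -1.5200]  P^-=[0.8996 0.1310; 0.1310 0.7600]  H_jac=[0.1731 -0.2897]  S=[0.3376]  K=[0.3488; -0.5850]  nu=[2.1830]  x^+=[-1.7825, -2.7970]  P^+=[0.8585 0.1999; 0.1999 0.6445]
step 2: x^-=[-2.3420, -2.7970]  P^-=[1.0443 0.3398; 0.3398 0.9445]  H_jac=[0.2102 -0.1760]  S=[0.3102]  K=[0.5147; -0.3056]  nu=[-1.5953]  x^+=[-3.1631, -2.3096]  P^+=[0.9621 0.3886; 0.3886 0.9155]
step 3: x^-=[-3.6250, -2.3096]  P^-=[1.2341 0.5827; 0.5827 1.2155]  H_jac=[0.1250 -0.1962]  S=[0.2975]  K=[0.1343; -0.5568]  nu=[-1.2089]  x^+=[-3.7873, -1.6364]  P^+=[1.2288 0.6049; 0.6049 1.1233]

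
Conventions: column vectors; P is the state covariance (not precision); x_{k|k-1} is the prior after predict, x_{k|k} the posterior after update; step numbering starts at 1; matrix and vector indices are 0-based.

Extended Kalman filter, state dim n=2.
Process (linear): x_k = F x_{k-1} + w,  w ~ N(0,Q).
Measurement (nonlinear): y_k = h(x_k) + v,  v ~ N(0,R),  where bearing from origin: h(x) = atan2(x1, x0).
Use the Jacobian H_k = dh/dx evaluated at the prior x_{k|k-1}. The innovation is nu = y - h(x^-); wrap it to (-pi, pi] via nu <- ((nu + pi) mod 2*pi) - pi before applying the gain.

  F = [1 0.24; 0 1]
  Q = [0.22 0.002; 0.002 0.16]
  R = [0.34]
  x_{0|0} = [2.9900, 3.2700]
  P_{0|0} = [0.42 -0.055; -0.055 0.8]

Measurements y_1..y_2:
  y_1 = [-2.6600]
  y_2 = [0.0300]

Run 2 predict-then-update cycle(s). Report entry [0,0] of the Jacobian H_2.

H_jac[0,0] = -0.1167

step 1: x^-=[3.7748, 3.2700]  P^-=[0.6597 0.1390; 0.1390 0.9600]  H_jac=[-0.1311 0.1513]  S=[0.3678]  K=[-0.1779; 0.3455]  nu=[2.9093]  x^+=[3.2571, 4.2751]  P^+=[0.6480 0.1616; 0.1616 0.9161]
step 2: x^-=[4.2831, 4.2751]  P^-=[0.9984 0.3835; 0.3835 1.0761]  H_jac=[-0.1167 0.1170]  S=[0.3579]  K=[-0.2004; 0.2266]  nu=[-0.7545]  x^+=[4.4343, 4.1041]  P^+=[0.9840 0.3997; 0.3997 1.0577]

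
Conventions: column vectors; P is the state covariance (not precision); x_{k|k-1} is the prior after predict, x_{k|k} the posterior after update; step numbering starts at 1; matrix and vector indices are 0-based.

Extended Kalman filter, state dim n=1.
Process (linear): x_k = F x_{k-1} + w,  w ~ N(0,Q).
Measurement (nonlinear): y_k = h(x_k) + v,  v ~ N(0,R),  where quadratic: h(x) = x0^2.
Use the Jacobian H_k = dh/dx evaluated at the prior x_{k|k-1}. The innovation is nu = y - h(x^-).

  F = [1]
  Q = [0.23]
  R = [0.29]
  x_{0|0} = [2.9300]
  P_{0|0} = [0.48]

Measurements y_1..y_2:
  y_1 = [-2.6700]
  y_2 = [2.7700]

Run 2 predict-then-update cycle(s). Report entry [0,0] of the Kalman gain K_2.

K[0,0] = 0.3769

step 1: x^-=[2.9300]  P^-=[0.7100]  H_jac=[5.8600]  S=[24.6711]  K=[0.1686]  nu=[-11.2549]  x^+=[1.0319]  P^+=[0.0083]
step 2: x^-=[1.0319]  P^-=[0.2383]  H_jac=[2.0639]  S=[1.3053]  K=[0.3769]  nu=[1.7051]  x^+=[1.6745]  P^+=[0.0530]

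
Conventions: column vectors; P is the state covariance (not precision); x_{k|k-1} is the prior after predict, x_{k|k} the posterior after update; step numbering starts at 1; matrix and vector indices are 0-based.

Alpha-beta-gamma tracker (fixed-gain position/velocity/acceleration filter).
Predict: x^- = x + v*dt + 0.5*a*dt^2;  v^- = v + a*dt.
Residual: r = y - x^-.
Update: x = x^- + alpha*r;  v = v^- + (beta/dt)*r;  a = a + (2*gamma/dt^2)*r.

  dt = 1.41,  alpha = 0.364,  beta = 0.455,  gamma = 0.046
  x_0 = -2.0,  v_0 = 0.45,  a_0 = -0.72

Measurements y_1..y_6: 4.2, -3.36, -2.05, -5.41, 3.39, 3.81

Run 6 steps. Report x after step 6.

x_post = -1.4665

step 1: x_pred=-2.0812  r=6.2812  x^+=0.2051  v^+=1.4617  a^+=-0.4293
step 2: x_pred=1.8394  r=-5.1994  x^+=-0.0532  v^+=-0.8215  a^+=-0.6699
step 3: x_pred=-1.8774  r=-0.1726  x^+=-1.9402  v^+=-1.8218  a^+=-0.6779
step 4: x_pred=-5.1828  r=-0.2272  x^+=-5.2655  v^+=-2.8510  a^+=-0.6884
step 5: x_pred=-9.9697  r=13.3597  x^+=-5.1068  v^+=0.4895  a^+=-0.0702
step 6: x_pred=-4.4864  r=8.2964  x^+=-1.4665  v^+=3.0677  a^+=0.3137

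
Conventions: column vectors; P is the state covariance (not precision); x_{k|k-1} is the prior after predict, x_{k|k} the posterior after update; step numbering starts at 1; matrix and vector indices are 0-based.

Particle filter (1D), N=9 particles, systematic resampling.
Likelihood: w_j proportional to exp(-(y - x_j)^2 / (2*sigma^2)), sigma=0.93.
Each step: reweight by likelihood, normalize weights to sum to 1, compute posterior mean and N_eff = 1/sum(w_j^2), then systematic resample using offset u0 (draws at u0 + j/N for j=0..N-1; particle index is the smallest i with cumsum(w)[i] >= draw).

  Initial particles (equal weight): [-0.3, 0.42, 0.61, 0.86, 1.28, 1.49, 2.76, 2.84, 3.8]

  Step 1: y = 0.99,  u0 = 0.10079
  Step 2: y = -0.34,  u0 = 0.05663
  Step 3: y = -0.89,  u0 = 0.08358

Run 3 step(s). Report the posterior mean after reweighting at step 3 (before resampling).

post_mean = 0.5612

step 1: w=[0.0728, 0.1578, 0.1752, 0.1886, 0.1814, 0.1648, 0.0311, 0.0263, 0.0020]  mean=0.9595  Neff=6.3216  idx=[1, 1, 2, 3, 3, 4, 4, 5, 7]
step 2: w=[0.2057, 0.2057, 0.1705, 0.1249, 0.1249, 0.0630, 0.0630, 0.0414, 0.0008]  mean=0.7170  Neff=6.4703  idx=[0, 0, 1, 1, 2, 3, 4, 5, 6]
step 3: w=[0.1665, 0.1665, 0.1665, 0.1665, 0.1223, 0.0764, 0.0764, 0.0295, 0.0295]  mean=0.5612  Neff=7.1831  idx=[0, 1, 1, 2, 3, 3, 4, 5, 8]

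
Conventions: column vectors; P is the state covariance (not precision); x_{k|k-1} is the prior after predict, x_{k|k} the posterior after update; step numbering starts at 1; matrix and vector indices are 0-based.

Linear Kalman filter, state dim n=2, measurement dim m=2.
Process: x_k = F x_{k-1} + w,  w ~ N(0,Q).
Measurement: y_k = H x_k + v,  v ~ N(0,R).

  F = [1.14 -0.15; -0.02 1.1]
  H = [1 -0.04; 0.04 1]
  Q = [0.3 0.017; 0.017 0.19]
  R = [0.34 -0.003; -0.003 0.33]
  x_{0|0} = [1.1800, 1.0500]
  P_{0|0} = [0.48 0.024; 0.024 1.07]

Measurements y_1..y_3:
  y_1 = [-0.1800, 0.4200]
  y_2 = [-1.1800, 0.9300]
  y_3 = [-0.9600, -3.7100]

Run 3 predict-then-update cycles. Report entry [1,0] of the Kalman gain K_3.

step 1: x^-=[1.1877, 1.1314]  P^-=[0.9397 -0.1403; -0.1403 1.4838]  S=[1.2933 -0.1649; -0.1649 1.8041]  K=[0.7322 0.0100; -0.0505 0.8147]  nu=[-1.3224, -0.7589]  x^+=[0.2118, 0.5799]  P^+=[0.2486 -0.0089; -0.0089 0.2694]
step 2: x^-=[0.1545, 0.6337]  P^-=[0.6321 -0.0442; -0.0442 0.5164]  S=[0.9765 -0.0425; -0.0425 0.8439]  K=[0.6496 0.0103; -0.0400 0.6078]  nu=[-1.3092, 0.2902]  x^+=[-0.6929, 0.8624]  P^+=[0.2205 -0.0074; -0.0074 0.2010]
step 3: x^-=[-0.9193, 0.9625]  P^-=[0.5937 -0.0305; -0.0305 0.4336]  S=[0.9368 -0.0270; -0.0270 0.7621]  K=[0.6354 0.0137; -0.0347 0.5661]  nu=[-0.0022, -4.6357]  x^+=[-0.9842, -1.6619]  P^+=[0.2158 -0.0060; -0.0060 0.1872]

K[1,0] = -0.0347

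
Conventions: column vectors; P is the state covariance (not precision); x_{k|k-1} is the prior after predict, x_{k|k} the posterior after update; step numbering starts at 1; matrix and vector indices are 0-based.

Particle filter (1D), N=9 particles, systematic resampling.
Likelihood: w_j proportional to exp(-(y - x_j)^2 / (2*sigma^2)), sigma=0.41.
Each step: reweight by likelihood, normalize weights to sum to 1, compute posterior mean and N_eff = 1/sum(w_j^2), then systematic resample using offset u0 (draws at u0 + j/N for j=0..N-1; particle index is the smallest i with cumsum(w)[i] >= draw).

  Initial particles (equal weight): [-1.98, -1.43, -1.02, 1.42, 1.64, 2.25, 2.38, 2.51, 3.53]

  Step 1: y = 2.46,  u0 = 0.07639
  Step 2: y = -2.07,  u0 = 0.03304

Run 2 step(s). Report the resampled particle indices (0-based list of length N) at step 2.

resampled_idx = [0, 0, 0, 1, 1, 1, 2, 2, 2]

step 1: w=[0.0000, 0.0000, 0.0000, 0.0131, 0.0442, 0.2867, 0.3207, 0.3244, 0.0108]  mean=2.3521  Neff=3.4183  idx=[5, 5, 5, 6, 6, 6, 7, 7, 7]
step 2: w=[0.3222, 0.3222, 0.3222, 0.0108, 0.0108, 0.0108, 0.0003, 0.0003, 0.0003]  mean=2.2545  Neff=3.2081  idx=[0, 0, 0, 1, 1, 1, 2, 2, 2]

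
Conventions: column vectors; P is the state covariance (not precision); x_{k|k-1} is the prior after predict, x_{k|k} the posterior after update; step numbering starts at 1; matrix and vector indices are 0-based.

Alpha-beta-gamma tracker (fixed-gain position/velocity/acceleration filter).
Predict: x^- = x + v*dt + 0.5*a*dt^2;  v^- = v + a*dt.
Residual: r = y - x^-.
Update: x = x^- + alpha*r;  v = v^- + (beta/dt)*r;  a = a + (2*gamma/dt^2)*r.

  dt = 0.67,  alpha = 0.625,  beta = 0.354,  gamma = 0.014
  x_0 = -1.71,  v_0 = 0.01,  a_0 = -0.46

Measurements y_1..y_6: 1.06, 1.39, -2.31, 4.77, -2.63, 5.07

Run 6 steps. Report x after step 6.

step 1: x_pred=-1.8065  r=2.8665  x^+=-0.0150  v^+=1.2164  a^+=-0.2812
step 2: x_pred=0.7369  r=0.6531  x^+=1.1451  v^+=1.3730  a^+=-0.2405
step 3: x_pred=2.0110  r=-4.3210  x^+=-0.6896  v^+=-1.0711  a^+=-0.5100
step 4: x_pred=-1.5217  r=6.2917  x^+=2.4106  v^+=1.9115  a^+=-0.1175
step 5: x_pred=3.6649  r=-6.2949  x^+=-0.2694  v^+=-1.4933  a^+=-0.5102
step 6: x_pred=-1.3844  r=6.4544  x^+=2.6496  v^+=1.5752  a^+=-0.1076

x_post = 2.6496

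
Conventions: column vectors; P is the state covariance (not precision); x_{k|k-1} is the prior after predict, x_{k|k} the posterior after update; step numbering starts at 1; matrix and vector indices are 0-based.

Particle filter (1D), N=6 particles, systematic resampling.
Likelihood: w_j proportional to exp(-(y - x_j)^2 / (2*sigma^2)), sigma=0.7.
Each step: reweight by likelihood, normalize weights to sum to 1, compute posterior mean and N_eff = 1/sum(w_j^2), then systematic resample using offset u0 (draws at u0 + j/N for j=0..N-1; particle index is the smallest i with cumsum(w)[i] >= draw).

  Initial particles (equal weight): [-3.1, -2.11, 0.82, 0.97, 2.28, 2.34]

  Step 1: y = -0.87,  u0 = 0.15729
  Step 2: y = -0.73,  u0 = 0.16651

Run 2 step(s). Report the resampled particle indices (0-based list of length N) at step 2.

step 1: w=[0.0208, 0.6932, 0.1805, 0.1052, 0.0001, 0.0001]  mean=-1.2767  Neff=1.9060  idx=[1, 1, 1, 1, 2, 3]
step 2: w=[0.2013, 0.2013, 0.2013, 0.2013, 0.1211, 0.0736]  mean=-1.5284  Neff=5.4885  idx=[0, 1, 2, 3, 4, 5]

resampled_idx = [0, 1, 2, 3, 4, 5]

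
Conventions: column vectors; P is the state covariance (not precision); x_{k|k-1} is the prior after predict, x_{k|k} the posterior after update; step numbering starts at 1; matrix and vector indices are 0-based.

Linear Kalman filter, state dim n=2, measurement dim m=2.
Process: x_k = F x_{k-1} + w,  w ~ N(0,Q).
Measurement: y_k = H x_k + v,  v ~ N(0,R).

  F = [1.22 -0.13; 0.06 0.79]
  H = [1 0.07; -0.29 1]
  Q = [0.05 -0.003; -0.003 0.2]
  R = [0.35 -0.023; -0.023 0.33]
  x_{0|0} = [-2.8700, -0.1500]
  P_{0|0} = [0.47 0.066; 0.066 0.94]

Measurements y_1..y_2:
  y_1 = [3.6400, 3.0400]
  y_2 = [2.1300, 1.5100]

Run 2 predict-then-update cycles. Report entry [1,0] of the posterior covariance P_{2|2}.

P_post[1,0] = 0.0181

step 1: x^-=[-3.4819, -0.2907]  P^-=[0.7445 -0.0020; -0.0020 0.7946]  S=[1.0981 -0.1853; -0.1853 1.1884]  K=[0.6644 -0.0798; 0.1661 0.6950]  nu=[7.1422, 2.3209]  x^+=[1.0781, 2.5085]  P^+=[0.2326 0.0258; 0.0258 0.2330]
step 2: x^-=[0.9892, 2.0464]  P^-=[0.3919 0.0148; 0.0148 0.3487]  S=[0.7457 -0.0978; -0.0978 0.7031]  K=[0.5180 -0.0686; 0.1189 0.5064]  nu=[0.9976, -0.2495]  x^+=[1.5230, 2.0387]  P^+=[0.1816 0.0181; 0.0181 0.1696]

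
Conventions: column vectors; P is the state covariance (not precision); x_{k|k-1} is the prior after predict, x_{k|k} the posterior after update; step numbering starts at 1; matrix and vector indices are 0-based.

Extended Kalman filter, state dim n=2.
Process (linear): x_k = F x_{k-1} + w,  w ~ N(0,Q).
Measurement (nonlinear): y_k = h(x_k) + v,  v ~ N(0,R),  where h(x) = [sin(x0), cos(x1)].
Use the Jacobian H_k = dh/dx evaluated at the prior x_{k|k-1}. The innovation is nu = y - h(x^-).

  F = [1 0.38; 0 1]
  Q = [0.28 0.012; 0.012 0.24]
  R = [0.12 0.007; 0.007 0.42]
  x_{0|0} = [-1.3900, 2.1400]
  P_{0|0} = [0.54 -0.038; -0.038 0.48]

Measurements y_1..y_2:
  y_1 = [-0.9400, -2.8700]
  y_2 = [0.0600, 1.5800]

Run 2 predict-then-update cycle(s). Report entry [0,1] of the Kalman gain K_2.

step 1: x^-=[-0.5768, 2.1400]  P^-=[0.8604 0.1564; 0.1564 0.7200]  H_jac=[0.8382 0.0000; 0.0000 -0.8423]  S=[0.7245 -0.1034; -0.1034 0.9309]  K=[0.9909 -0.0314; 0.0894 -0.6416]  nu=[-0.3947, -2.3310]  x^+=[-0.8946, 3.6003]  P^+=[0.1416 0.0074; 0.0074 0.3192]
step 2: x^-=[0.4735, 3.6003]  P^-=[0.4733 0.1407; 0.1407 0.5592]  H_jac=[0.8900 0.0000; 0.0000 0.4428]  S=[0.4949 0.0625; 0.0625 0.5296]  K=[0.8490 0.0175; 0.1970 0.4443]  nu=[-0.3960, 2.4766]  x^+=[0.1807, 4.6226]  P^+=[0.1146 0.0301; 0.0301 0.4245]

K[0,1] = 0.0175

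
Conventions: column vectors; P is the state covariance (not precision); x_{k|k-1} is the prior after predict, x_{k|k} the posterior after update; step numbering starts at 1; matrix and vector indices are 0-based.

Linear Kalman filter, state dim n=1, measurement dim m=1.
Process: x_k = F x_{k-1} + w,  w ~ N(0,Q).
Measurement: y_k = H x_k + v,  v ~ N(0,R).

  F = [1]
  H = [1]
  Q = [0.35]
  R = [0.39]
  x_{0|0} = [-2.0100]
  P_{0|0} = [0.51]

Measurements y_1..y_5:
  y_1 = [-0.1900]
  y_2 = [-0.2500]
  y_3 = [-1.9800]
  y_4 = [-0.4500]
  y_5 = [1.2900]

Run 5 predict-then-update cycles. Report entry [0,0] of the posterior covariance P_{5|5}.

P_post[0,0] = 0.2338

step 1: x^-=[-2.0100]  P^-=[0.8600]  S=[1.2500]  K=[0.6880]  nu=[1.8200]  x^+=[-0.7578]  P^+=[0.2683]
step 2: x^-=[-0.7578]  P^-=[0.6183]  S=[1.0083]  K=[0.6132]  nu=[0.5078]  x^+=[-0.4464]  P^+=[0.2392]
step 3: x^-=[-0.4464]  P^-=[0.5892]  S=[0.9792]  K=[0.6017]  nu=[-1.5336]  x^+=[-1.3692]  P^+=[0.2347]
step 4: x^-=[-1.3692]  P^-=[0.5847]  S=[0.9747]  K=[0.5999]  nu=[0.9192]  x^+=[-0.8178]  P^+=[0.2339]
step 5: x^-=[-0.8178]  P^-=[0.5839]  S=[0.9739]  K=[0.5996]  nu=[2.1078]  x^+=[0.4460]  P^+=[0.2338]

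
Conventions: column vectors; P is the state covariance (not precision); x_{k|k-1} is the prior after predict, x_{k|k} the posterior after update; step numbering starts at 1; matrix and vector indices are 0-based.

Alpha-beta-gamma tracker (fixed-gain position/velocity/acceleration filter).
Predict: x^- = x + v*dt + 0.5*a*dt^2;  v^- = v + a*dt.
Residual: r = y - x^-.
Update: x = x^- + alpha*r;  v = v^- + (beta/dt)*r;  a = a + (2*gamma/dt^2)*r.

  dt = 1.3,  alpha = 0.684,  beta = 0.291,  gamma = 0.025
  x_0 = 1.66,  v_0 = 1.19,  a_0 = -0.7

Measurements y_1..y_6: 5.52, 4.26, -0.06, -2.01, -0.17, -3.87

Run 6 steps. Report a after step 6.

a_post = -0.5278

step 1: x_pred=2.6155  r=2.9045  x^+=4.6022  v^+=0.9302  a^+=-0.6141
step 2: x_pred=5.2925  r=-1.0325  x^+=4.5863  v^+=-0.0992  a^+=-0.6446
step 3: x_pred=3.9125  r=-3.9725  x^+=1.1953  v^+=-1.8265  a^+=-0.7621
step 4: x_pred=-1.8231  r=-0.1869  x^+=-1.9509  v^+=-2.8591  a^+=-0.7677
step 5: x_pred=-6.3165  r=6.1465  x^+=-2.1123  v^+=-2.4812  a^+=-0.5858
step 6: x_pred=-5.8329  r=1.9629  x^+=-4.4903  v^+=-2.8034  a^+=-0.5278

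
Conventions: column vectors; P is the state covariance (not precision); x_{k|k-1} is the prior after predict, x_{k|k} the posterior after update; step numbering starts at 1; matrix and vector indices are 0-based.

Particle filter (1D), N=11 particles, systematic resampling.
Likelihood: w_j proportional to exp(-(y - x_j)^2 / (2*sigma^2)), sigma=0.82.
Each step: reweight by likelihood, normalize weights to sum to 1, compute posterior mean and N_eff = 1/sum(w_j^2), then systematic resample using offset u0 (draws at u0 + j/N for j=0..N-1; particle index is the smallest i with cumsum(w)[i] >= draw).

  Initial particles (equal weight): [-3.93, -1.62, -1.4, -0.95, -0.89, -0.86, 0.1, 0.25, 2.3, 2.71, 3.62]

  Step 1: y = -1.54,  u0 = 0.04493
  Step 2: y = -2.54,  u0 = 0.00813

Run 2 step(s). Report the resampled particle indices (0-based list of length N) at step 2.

step 1: w=[0.0032, 0.2245, 0.2223, 0.1741, 0.1647, 0.1599, 0.0305, 0.0208, 0.0000, 0.0000, 0.0000]  mean=-1.1287  Neff=5.4299  idx=[1, 1, 1, 2, 2, 3, 3, 4, 4, 5, 6]
step 2: w=[0.1743, 0.1743, 0.1743, 0.1244, 0.1244, 0.0499, 0.0499, 0.0432, 0.0432, 0.0401, 0.0018]  mean=-1.4017  Neff=7.5497  idx=[0, 0, 1, 1, 2, 2, 3, 3, 4, 6, 8]

resampled_idx = [0, 0, 1, 1, 2, 2, 3, 3, 4, 6, 8]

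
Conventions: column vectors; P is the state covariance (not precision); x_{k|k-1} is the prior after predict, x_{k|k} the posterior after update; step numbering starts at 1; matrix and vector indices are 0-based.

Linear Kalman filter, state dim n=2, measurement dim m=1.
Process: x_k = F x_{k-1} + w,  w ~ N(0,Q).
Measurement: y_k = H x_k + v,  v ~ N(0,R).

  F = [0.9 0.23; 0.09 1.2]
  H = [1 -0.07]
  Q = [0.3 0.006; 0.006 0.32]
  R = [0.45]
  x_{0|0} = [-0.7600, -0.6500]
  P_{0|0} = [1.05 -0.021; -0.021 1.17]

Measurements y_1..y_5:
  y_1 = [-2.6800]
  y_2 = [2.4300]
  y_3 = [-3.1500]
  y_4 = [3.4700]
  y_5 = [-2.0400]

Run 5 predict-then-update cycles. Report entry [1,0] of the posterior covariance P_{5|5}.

P_post[1,0] = 0.8863

step 1: x^-=[-0.8335, -0.8484]  P^-=[1.2037 0.3909; 0.3909 2.0088]  S=[1.6088]  K=[0.7312; 0.1555]  nu=[-1.9059]  x^+=[-2.2270, -1.1448]  P^+=[0.3436 0.2079; 0.2079 1.9698]
step 2: x^-=[-2.2677, -1.5743]  P^-=[0.7686 0.8063; 0.8063 3.2043]  S=[1.1214]  K=[0.6350; 0.5190]  nu=[4.5875]  x^+=[0.6456, 0.8068]  P^+=[0.3163 0.4367; 0.4367 2.9022]
step 3: x^-=[0.7666, 1.0262]  P^-=[0.8906 1.3133; 1.3133 4.5960]  S=[1.1792]  K=[0.6773; 0.8409]  nu=[-3.8447]  x^+=[-1.8373, -2.2068]  P^+=[0.3497 0.6418; 0.6418 3.7622]
step 4: x^-=[-2.1611, -2.8135]  P^-=[1.0480 1.7791; 1.7791 5.8790]  S=[1.2777]  K=[0.7227; 1.0703]  nu=[5.4342]  x^+=[1.7663, 3.0028]  P^+=[0.3806 0.7907; 0.7907 4.4153]
step 5: x^-=[2.2803, 3.7623]  P^-=[1.1692 2.1258; 2.1258 6.8519]  S=[1.3552]  K=[0.7530; 1.2147]  nu=[-4.0569]  x^+=[-0.7744, -1.1658]  P^+=[0.4009 0.8863; 0.8863 4.8523]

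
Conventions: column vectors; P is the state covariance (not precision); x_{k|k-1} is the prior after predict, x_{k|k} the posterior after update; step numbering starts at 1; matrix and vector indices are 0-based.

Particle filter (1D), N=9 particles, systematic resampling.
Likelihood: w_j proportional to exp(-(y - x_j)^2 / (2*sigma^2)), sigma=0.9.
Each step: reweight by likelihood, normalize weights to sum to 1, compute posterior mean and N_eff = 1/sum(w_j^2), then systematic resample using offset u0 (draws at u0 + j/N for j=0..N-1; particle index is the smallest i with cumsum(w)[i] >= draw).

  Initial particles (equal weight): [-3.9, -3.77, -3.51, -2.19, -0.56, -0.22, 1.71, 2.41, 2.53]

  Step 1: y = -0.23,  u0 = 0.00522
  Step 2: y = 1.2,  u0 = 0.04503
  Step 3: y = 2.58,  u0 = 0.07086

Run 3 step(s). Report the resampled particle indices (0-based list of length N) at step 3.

resampled_idx = [1, 3, 4, 4, 5, 6, 7, 7, 8]

step 1: w=[0.0001, 0.0002, 0.0006, 0.0434, 0.4347, 0.4649, 0.0455, 0.0063, 0.0042]  mean=-0.3404  Neff=2.4442  idx=[3, 4, 4, 4, 4, 5, 5, 5, 5]
step 2: w=[0.0005, 0.0847, 0.0847, 0.0847, 0.0847, 0.1652, 0.1652, 0.1652, 0.1652]  mean=-0.3362  Neff=7.2560  idx=[1, 2, 4, 5, 5, 6, 7, 7, 8]
step 3: w=[0.0419, 0.0419, 0.0419, 0.1457, 0.1457, 0.1457, 0.1457, 0.1457, 0.1457]  mean=-0.2627  Neff=7.5373  idx=[1, 3, 4, 4, 5, 6, 7, 7, 8]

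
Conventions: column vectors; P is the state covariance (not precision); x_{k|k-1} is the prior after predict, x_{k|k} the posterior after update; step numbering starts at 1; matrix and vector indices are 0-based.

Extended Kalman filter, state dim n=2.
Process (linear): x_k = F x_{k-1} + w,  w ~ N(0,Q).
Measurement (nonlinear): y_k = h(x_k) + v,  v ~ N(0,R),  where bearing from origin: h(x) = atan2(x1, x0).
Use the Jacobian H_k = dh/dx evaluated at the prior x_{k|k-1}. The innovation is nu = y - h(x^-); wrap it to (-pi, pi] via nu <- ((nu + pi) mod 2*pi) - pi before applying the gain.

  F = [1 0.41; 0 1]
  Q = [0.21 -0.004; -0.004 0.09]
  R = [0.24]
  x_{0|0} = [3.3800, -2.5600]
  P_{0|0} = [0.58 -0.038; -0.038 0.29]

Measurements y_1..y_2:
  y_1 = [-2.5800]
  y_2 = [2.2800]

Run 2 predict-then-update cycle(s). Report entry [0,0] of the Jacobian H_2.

H_jac[0,0] = 0.3235

step 1: x^-=[2.3304, -2.5600]  P^-=[0.8076 0.0769; 0.0769 0.3800]  H_jac=[0.2136 0.1945]  S=[0.2976]  K=[0.6299; 0.3035]  nu=[-1.7477]  x^+=[1.2295, -3.0904]  P^+=[0.6895 0.0200; 0.0200 0.3526]
step 2: x^-=[-0.0375, -3.0904]  P^-=[0.9752 0.1606; 0.1606 0.4426]  H_jac=[0.3235 -0.0039]  S=[0.3417]  K=[0.9216; 0.1470]  nu=[-2.4202]  x^+=[-2.2679, -3.4461]  P^+=[0.6850 0.1143; 0.1143 0.4352]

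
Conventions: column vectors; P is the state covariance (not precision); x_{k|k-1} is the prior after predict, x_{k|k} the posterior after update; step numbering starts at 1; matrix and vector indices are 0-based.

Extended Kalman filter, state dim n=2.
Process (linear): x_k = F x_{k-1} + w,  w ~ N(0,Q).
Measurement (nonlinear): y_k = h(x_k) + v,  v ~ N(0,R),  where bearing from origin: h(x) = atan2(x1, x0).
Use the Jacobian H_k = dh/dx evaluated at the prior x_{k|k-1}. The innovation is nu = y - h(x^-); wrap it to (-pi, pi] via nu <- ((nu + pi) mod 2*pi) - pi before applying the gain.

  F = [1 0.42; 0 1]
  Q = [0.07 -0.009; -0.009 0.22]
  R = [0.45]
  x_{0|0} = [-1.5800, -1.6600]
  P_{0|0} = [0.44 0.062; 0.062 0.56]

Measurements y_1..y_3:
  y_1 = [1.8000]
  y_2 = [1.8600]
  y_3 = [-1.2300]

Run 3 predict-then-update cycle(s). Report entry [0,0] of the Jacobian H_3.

step 1: x^-=[-2.2772, -1.6600]  P^-=[0.6609 0.2882; 0.2882 0.7800]  H_jac=[0.2090 -0.2868]  S=[0.5085]  K=[0.1092; -0.3214]  nu=[-1.9715]  x^+=[-2.4924, -1.0263]  P^+=[0.6548 0.3060; 0.3060 0.7275]
step 2: x^-=[-2.9235, -1.0263]  P^-=[1.1102 0.6026; 0.6026 0.9475]  H_jac=[0.1069 -0.3045]  S=[0.5113]  K=[-0.1267; -0.4383]  nu=[-1.6192]  x^+=[-2.7182, -0.3166]  P^+=[1.1020 0.5742; 0.5742 0.8492]
step 3: x^-=[-2.8512, -0.3166]  P^-=[1.8041 0.9219; 0.9219 1.0692]  H_jac=[0.0385 -0.3465]  S=[0.5564]  K=[-0.4492; -0.6020]  nu=[1.8010]  x^+=[-3.6603, -1.4008]  P^+=[1.6918 0.7714; 0.7714 0.8676]

H_jac[0,0] = 0.0385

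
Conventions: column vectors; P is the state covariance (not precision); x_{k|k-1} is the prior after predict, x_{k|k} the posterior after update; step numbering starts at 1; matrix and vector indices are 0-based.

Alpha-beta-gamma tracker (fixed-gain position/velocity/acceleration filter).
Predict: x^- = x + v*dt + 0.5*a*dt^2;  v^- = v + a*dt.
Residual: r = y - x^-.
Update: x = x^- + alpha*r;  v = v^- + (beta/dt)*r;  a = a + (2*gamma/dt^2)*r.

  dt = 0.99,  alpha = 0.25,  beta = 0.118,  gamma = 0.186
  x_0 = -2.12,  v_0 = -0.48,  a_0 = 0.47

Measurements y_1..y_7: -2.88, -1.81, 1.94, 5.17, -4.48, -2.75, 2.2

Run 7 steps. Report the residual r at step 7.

resid = -4.1968

step 1: x_pred=-2.3649  r=-0.5151  x^+=-2.4937  v^+=-0.0761  a^+=0.2745
step 2: x_pred=-2.4345  r=0.6245  x^+=-2.2784  v^+=0.2701  a^+=0.5115
step 3: x_pred=-1.7603  r=3.7003  x^+=-0.8352  v^+=1.2175  a^+=1.9160
step 4: x_pred=1.3090  r=3.8610  x^+=2.2743  v^+=3.5745  a^+=3.3814
step 5: x_pred=7.4701  r=-11.9501  x^+=4.4826  v^+=5.4978  a^+=-1.1543
step 6: x_pred=9.3597  r=-12.1097  x^+=6.3323  v^+=2.9117  a^+=-5.7506
step 7: x_pred=6.3968  r=-4.1968  x^+=5.3476  v^+=-3.2816  a^+=-7.3435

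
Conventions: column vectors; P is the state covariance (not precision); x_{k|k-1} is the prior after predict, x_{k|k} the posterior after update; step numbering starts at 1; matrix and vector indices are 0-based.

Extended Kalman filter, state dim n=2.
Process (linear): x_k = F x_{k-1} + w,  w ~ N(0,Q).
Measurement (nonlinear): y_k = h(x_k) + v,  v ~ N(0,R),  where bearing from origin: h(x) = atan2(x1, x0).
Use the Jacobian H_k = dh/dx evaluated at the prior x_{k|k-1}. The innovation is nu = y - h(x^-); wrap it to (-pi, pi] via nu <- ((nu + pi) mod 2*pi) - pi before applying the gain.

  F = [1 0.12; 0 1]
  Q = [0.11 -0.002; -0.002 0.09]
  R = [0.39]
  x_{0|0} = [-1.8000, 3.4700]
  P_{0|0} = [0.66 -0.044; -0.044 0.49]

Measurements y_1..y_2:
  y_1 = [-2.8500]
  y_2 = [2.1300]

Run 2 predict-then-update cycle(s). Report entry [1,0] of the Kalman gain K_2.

step 1: x^-=[-1.3836, 3.4700]  P^-=[0.7665 0.0128; 0.0128 0.5800]  H_jac=[-0.2487 -0.0991]  S=[0.4437]  K=[-0.4324; -0.1368]  nu=[1.4830]  x^+=[-2.0248, 3.2672]  P^+=[0.6835 -0.0134; -0.0134 0.5717]
step 2: x^-=[-1.6328, 3.2672]  P^-=[0.7985 0.0532; 0.0532 0.6617]  H_jac=[-0.2449 -0.1224]  S=[0.4510]  K=[-0.4481; -0.2084]  nu=[0.0958]  x^+=[-1.6757, 3.2472]  P^+=[0.7080 0.0110; 0.0110 0.6421]

K[1,0] = -0.2084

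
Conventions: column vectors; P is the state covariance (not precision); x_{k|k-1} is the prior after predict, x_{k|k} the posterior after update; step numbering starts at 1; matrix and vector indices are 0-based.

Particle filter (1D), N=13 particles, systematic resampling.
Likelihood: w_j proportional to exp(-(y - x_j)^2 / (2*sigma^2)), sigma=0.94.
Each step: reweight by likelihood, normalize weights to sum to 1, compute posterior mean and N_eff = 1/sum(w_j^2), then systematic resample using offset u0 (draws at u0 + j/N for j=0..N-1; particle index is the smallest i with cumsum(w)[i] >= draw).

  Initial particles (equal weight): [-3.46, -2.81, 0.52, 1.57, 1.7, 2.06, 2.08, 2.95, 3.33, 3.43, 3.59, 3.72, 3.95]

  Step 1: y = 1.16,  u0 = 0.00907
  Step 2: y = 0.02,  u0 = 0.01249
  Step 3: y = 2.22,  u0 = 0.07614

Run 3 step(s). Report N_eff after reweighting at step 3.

step 1: w=[0.0000, 0.0000, 0.1906, 0.2185, 0.2038, 0.1520, 0.1489, 0.0392, 0.0167, 0.0130, 0.0085, 0.0059, 0.0029]  mean=1.6912  Neff=5.7822  idx=[2, 2, 2, 3, 3, 3, 4, 4, 5, 5, 6, 6, 7]
step 2: w=[0.2088, 0.2088, 0.2088, 0.0618, 0.0618, 0.0618, 0.0487, 0.0487, 0.0228, 0.0228, 0.0218, 0.0218, 0.0019]  mean=0.9722  Neff=6.7153  idx=[0, 0, 0, 1, 1, 1, 2, 2, 3, 4, 5, 6, 9]
step 3: w=[0.0338, 0.0338, 0.0338, 0.0338, 0.0338, 0.0338, 0.0338, 0.0338, 0.1366, 0.1366, 0.1366, 0.1489, 0.1710]  mean=1.3892  Neff=8.5843  idx=[2, 4, 6, 8, 8, 9, 9, 10, 11, 11, 12, 12, 12]

N_eff = 8.5843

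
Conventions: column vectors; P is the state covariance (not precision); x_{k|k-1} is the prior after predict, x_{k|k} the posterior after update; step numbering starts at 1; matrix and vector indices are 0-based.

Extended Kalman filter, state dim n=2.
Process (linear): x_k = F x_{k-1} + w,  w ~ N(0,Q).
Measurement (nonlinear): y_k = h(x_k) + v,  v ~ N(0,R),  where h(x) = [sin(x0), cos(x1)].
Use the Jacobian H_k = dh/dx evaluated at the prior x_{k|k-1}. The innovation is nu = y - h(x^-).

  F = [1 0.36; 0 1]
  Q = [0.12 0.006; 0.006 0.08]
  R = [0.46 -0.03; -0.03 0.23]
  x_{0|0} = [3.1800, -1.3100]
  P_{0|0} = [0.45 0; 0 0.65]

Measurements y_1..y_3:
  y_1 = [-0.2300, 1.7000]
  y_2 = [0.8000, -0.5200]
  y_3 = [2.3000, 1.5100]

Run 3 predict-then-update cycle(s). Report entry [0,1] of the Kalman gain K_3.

step 1: x^-=[2.7084, -1.3100]  P^-=[0.6542 0.2400; 0.2400 0.7300]  H_jac=[-0.9076 0.0000; 0.0000 0.9662]  S=[0.9990 -0.2405; -0.2405 0.9115]  K=[-0.5693 0.1042; -0.0339 0.7649]  nu=[-0.6498, 1.4421]  x^+=[3.2286, -0.1849]  P^+=[0.2920 0.0425; 0.0425 0.1831]
step 2: x^-=[3.1621, -0.1849]  P^-=[0.4663 0.1144; 0.1144 0.2631]  H_jac=[-0.9998 0.0000; 0.0000 0.1838]  S=[0.9261 -0.0510; -0.0510 0.2389]  K=[-0.5045 -0.0197; -0.1137 0.1782]  nu=[0.8205, -1.5030]  x^+=[2.7778, -0.5460]  P^+=[0.2315 0.0577; 0.0577 0.2415]
step 3: x^-=[2.5812, -0.5460]  P^-=[0.4243 0.1506; 0.1506 0.3215]  H_jac=[-0.8471 0.0000; 0.0000 0.5193]  S=[0.7645 -0.0962; -0.0962 0.3167]  K=[-0.4566 0.1082; -0.1045 0.4954]  nu=[1.7685, 0.6554]  x^+=[1.8447, -0.4061]  P^+=[0.2518 0.0743; 0.0743 0.2255]

K[0,1] = 0.1082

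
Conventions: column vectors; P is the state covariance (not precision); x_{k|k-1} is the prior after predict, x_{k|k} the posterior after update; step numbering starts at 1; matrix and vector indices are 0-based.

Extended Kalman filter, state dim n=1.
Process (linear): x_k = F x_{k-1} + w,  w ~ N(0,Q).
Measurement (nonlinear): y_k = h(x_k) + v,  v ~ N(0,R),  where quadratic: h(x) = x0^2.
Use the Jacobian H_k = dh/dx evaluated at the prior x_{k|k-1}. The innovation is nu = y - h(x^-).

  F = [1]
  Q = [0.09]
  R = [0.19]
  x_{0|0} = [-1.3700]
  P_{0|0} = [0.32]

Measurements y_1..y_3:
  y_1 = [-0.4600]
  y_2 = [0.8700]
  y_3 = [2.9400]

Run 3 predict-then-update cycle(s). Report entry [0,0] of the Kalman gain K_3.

step 1: x^-=[-1.3700]  P^-=[0.4100]  H_jac=[-2.7400]  S=[3.2681]  K=[-0.3437]  nu=[-2.3369]  x^+=[-0.5667]  P^+=[0.0238]
step 2: x^-=[-0.5667]  P^-=[0.1138]  H_jac=[-1.1334]  S=[0.3362]  K=[-0.3837]  nu=[0.5488]  x^+=[-0.7773]  P^+=[0.0643]
step 3: x^-=[-0.7773]  P^-=[0.1543]  H_jac=[-1.5546]  S=[0.5630]  K=[-0.4262]  nu=[2.3358]  x^+=[-1.7727]  P^+=[0.0521]

K[0,0] = -0.4262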